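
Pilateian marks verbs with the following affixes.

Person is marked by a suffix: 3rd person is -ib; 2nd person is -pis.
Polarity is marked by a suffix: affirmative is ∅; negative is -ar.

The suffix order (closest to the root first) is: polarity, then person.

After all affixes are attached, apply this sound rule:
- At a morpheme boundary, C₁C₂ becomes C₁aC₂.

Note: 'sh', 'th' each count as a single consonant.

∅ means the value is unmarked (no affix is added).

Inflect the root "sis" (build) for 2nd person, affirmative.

sisapis

polarity = affirmative: zero marking, form stays sis.
Attach person 2nd person -pis → sispis.
Apply epenthesis: sispis → sisapis.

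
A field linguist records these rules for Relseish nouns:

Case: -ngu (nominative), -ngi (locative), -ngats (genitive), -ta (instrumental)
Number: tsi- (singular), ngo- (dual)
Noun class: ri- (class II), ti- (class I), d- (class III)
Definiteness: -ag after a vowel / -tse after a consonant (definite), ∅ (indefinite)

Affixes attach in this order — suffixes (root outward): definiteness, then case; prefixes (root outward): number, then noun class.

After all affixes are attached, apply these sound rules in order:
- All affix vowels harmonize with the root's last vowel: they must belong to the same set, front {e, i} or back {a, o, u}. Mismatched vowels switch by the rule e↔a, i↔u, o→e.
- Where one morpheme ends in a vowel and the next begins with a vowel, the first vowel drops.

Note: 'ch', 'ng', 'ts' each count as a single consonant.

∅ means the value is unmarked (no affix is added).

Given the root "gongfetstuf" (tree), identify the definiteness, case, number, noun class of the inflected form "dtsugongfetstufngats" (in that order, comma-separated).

Segment: d-tsi-gongfetstuf-ngats.
definiteness: ∅ → indefinite.
case: -ngats → genitive.
number: tsi- → singular.
noun class: d- → class III.

indefinite, genitive, singular, class III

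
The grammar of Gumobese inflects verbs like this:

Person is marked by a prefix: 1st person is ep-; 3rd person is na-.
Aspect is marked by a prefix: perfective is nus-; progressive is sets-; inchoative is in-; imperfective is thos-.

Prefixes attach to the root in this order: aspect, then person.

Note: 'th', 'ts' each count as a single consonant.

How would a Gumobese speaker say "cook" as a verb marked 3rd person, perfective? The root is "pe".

nanuspe

Attach aspect perfective nus- → nuspe.
Attach person 3rd person na- → nanuspe.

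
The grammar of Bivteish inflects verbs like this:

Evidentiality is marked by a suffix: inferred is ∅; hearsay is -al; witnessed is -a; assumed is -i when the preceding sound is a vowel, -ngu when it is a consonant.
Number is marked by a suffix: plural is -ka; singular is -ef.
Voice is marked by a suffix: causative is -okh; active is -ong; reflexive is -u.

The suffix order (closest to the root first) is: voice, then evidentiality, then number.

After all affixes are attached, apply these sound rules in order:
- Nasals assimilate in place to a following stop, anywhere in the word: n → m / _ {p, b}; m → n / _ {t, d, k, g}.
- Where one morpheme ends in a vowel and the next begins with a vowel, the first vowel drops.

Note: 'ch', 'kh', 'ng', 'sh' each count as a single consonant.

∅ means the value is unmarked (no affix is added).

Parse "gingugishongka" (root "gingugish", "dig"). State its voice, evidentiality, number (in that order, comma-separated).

Segment: gingugish-ong-ka.
voice: -ong → active.
evidentiality: ∅ → inferred.
number: -ka → plural.

active, inferred, plural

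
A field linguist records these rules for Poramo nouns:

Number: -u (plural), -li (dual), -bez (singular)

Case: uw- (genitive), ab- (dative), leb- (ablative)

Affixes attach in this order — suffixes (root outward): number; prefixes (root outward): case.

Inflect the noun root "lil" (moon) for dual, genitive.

uwlilli

Attach number dual -li → lilli.
Attach case genitive uw- → uwlilli.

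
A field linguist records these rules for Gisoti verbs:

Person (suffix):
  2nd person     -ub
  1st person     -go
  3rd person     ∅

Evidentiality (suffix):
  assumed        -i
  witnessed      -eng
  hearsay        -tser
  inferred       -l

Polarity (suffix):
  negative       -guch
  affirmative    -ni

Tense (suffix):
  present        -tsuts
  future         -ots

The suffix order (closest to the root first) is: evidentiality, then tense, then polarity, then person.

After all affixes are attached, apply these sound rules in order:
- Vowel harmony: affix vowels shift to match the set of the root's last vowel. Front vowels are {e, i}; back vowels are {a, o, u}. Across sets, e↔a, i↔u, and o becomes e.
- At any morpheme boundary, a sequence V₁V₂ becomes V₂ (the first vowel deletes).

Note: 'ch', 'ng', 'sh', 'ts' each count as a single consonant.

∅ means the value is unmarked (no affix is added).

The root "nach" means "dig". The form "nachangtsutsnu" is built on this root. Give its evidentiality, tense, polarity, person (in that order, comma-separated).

Segment: nach-eng-tsuts-ni.
evidentiality: -eng → witnessed.
tense: -tsuts → present.
polarity: -ni → affirmative.
person: ∅ → 3rd person.

witnessed, present, affirmative, 3rd person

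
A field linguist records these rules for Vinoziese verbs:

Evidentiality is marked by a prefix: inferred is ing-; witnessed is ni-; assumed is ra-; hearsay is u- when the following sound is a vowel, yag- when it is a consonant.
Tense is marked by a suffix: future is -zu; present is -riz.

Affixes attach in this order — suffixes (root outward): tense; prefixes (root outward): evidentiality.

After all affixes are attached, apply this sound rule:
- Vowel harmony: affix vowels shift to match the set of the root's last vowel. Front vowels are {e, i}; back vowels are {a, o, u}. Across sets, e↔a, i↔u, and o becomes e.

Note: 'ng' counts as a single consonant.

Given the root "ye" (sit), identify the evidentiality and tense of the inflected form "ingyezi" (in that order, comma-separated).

inferred, future

Segment: ing-ye-zu.
evidentiality: ing- → inferred.
tense: -zu → future.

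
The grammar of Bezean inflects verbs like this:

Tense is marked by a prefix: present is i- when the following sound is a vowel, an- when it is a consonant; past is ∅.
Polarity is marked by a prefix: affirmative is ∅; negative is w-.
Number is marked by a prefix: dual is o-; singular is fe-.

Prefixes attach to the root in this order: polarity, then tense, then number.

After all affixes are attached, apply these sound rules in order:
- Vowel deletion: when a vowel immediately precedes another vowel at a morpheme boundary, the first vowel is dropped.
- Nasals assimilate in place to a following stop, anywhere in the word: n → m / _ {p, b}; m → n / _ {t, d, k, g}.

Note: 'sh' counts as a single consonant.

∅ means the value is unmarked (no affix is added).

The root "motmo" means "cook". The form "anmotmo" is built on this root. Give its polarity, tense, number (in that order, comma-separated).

affirmative, present, dual

Segment: o-an-motmo.
polarity: ∅ → affirmative.
tense: i/an- → present.
number: o- → dual.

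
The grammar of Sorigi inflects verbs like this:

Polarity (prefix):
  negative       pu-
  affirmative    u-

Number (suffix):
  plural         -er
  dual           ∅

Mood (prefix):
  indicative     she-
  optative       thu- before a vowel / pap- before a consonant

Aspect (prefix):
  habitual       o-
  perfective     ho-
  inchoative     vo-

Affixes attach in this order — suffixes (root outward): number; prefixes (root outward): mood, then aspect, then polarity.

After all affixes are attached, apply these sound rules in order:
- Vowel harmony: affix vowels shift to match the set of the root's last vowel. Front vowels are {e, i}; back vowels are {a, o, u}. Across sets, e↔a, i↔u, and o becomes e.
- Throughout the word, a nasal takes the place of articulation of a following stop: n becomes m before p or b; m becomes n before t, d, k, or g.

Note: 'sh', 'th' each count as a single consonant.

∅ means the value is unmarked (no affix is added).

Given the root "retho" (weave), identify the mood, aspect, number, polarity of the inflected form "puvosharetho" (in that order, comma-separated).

indicative, inchoative, dual, negative

Segment: pu-vo-she-retho.
mood: she- → indicative.
aspect: vo- → inchoative.
number: ∅ → dual.
polarity: pu- → negative.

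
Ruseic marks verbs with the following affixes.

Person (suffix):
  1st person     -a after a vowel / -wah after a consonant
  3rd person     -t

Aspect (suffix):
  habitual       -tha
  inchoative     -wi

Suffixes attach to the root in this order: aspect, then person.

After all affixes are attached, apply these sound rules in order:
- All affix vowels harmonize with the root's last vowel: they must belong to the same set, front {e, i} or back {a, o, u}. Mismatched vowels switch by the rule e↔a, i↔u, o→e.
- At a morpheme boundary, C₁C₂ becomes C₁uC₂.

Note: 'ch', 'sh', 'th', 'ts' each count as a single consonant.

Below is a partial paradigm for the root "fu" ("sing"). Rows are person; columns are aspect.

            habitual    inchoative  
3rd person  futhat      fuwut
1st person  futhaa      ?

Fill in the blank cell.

fuwua

Attach aspect inchoative -wi → fuwi.
Attach person 1st person -a (after vowel 'i') → fuwia.
Apply vowel harmony: fuwia → fuwua.
Epenthesis: no change.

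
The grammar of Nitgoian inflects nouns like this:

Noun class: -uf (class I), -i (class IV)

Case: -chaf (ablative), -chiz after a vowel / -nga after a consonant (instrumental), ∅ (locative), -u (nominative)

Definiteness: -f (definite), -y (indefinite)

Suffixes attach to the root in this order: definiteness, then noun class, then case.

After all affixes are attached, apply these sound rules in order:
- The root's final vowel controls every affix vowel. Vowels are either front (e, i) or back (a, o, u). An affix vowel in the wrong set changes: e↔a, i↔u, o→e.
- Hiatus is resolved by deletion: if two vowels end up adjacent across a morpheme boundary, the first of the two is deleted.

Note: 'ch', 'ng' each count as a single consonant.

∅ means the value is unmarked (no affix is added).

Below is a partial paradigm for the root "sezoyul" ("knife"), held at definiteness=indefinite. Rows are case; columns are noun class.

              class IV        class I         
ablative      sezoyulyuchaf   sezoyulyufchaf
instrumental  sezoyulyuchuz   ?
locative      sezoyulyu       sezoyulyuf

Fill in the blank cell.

Attach definiteness indefinite -y → sezoyuly.
Attach noun class class I -uf → sezoyulyuf.
Attach case instrumental -nga (after consonant 'f') → sezoyulyufnga.
Vowel harmony: no change.
Vowel deletion: no change.

sezoyulyufnga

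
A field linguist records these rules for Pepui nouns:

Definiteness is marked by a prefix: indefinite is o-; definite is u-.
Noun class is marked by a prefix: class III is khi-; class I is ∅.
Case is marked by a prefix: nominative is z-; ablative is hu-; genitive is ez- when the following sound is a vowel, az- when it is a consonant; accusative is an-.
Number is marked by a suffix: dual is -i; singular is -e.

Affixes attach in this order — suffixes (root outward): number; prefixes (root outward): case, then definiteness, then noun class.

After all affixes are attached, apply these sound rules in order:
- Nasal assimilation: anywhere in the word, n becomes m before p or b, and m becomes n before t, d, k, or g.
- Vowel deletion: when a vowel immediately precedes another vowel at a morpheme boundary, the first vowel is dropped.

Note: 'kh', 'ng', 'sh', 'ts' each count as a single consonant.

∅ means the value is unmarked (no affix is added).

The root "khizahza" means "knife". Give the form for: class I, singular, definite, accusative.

Attach case accusative an- → ankhizahza.
Attach number singular -e → ankhizahzae.
Attach definiteness definite u- → uankhizahzae.
noun class = class I: zero marking, form stays uankhizahzae.
Nasal assimilation: no change.
Apply vowel deletion: uankhizahzae → ankhizahze.

ankhizahze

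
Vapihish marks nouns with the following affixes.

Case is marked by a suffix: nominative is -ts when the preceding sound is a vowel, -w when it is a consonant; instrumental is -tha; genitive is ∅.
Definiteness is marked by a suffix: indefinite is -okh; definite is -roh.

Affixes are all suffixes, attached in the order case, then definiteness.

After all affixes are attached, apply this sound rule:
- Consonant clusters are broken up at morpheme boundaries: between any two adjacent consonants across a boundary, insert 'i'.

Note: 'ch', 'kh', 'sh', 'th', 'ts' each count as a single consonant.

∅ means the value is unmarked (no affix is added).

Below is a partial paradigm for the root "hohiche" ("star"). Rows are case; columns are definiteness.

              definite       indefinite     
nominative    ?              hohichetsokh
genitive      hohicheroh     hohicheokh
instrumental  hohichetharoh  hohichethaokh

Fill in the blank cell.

hohichetsiroh

Attach case nominative -ts (after vowel 'e') → hohichets.
Attach definiteness definite -roh → hohichetsroh.
Apply epenthesis: hohichetsroh → hohichetsiroh.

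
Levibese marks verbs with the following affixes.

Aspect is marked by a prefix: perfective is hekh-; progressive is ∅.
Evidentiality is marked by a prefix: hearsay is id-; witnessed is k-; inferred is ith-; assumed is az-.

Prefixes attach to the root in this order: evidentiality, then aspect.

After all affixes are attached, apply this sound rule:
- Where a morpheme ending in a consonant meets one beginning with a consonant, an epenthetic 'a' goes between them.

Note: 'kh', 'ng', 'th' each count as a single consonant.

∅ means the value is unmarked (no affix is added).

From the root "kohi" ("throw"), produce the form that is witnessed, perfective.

Attach evidentiality witnessed k- → kkohi.
Attach aspect perfective hekh- → hekhkkohi.
Apply epenthesis: hekhkkohi → hekhakakohi.

hekhakakohi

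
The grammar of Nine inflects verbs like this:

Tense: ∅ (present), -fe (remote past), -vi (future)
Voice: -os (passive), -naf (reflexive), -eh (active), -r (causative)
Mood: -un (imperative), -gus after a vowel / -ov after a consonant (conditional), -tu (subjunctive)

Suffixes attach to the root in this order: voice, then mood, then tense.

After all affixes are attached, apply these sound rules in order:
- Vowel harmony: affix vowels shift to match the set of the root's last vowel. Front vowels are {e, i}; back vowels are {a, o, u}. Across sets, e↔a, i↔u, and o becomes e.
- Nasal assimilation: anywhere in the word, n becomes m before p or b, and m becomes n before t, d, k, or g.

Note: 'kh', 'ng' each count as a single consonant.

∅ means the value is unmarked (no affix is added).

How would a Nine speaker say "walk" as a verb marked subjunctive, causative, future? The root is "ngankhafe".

ngankhafertivi

Attach voice causative -r → ngankhafer.
Attach mood subjunctive -tu → ngankhafertu.
Attach tense future -vi → ngankhafertuvi.
Apply vowel harmony: ngankhafertuvi → ngankhafertivi.
Nasal assimilation: no change.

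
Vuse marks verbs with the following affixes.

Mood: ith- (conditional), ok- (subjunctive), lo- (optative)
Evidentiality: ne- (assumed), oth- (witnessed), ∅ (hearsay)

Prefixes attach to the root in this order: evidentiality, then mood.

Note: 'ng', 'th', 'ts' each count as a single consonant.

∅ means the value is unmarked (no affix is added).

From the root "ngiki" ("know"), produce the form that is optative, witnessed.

loothngiki

Attach evidentiality witnessed oth- → othngiki.
Attach mood optative lo- → loothngiki.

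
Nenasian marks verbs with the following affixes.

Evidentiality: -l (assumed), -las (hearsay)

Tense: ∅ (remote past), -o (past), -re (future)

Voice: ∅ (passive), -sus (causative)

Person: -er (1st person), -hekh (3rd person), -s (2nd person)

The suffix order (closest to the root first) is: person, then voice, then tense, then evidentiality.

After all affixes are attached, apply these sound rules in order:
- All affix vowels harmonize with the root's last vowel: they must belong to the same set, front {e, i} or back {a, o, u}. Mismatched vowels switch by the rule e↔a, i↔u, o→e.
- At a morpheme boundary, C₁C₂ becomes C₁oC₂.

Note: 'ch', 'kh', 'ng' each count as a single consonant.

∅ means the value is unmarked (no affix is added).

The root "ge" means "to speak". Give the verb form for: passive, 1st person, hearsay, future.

geeroreles

Attach person 1st person -er → geer.
voice = passive: zero marking, form stays geer.
Attach tense future -re → geerre.
Attach evidentiality hearsay -las → geerrelas.
Apply vowel harmony: geerrelas → geerreles.
Apply epenthesis: geerreles → geeroreles.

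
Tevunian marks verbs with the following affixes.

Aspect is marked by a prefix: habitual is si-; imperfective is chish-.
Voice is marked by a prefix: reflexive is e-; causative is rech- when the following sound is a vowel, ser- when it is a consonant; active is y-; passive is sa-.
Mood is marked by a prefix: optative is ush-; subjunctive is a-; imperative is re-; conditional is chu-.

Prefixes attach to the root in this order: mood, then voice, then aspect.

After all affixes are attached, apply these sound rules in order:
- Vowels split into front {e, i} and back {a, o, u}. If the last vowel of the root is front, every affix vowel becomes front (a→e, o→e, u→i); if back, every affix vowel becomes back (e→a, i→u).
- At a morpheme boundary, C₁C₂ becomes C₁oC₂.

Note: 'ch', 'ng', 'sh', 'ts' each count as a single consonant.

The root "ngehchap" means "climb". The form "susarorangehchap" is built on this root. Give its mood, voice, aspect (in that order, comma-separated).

Segment: si-ser-re-ngehchap.
mood: re- → imperative.
voice: rech/ser- → causative.
aspect: si- → habitual.

imperative, causative, habitual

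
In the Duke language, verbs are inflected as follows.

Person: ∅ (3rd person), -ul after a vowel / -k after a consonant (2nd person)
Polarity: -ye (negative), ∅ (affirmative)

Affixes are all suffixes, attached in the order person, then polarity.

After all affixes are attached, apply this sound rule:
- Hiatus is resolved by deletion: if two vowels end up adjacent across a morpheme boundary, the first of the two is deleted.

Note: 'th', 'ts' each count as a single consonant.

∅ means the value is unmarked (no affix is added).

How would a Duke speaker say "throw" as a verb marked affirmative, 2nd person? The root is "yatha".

yathul

Attach person 2nd person -ul (after vowel 'a') → yathaul.
polarity = affirmative: zero marking, form stays yathaul.
Apply vowel deletion: yathaul → yathul.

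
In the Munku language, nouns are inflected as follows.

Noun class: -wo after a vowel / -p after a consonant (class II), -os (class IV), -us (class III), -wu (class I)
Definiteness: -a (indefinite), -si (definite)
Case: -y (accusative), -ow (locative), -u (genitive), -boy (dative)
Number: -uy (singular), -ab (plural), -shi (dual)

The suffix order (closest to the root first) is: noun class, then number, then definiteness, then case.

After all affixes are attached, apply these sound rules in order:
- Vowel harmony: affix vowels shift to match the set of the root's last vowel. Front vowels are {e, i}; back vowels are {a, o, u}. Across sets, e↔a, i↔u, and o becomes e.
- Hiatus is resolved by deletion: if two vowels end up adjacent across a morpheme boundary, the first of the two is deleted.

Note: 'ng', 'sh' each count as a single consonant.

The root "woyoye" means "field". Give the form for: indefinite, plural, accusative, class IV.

Attach noun class class IV -os → woyoyeos.
Attach number plural -ab → woyoyeosab.
Attach definiteness indefinite -a → woyoyeosaba.
Attach case accusative -y → woyoyeosabay.
Apply vowel harmony: woyoyeosabay → woyoyeesebey.
Apply vowel deletion: woyoyeesebey → woyoyesebey.

woyoyesebey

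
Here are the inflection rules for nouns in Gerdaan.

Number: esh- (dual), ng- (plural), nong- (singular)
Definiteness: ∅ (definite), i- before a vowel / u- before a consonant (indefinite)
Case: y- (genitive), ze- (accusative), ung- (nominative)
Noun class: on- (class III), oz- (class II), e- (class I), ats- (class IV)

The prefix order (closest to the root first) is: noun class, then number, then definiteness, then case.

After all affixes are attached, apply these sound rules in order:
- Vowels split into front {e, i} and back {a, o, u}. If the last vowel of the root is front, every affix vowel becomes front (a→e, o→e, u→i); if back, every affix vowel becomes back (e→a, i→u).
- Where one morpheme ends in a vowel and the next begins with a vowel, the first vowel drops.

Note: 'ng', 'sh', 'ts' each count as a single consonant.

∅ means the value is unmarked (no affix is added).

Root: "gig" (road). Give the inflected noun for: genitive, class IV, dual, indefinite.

yeshetsgig

Attach noun class class IV ats- → atsgig.
Attach number dual esh- → eshatsgig.
Attach definiteness indefinite i- (before vowel 'e') → ieshatsgig.
Attach case genitive y- → yieshatsgig.
Apply vowel harmony: yieshatsgig → yieshetsgig.
Apply vowel deletion: yieshetsgig → yeshetsgig.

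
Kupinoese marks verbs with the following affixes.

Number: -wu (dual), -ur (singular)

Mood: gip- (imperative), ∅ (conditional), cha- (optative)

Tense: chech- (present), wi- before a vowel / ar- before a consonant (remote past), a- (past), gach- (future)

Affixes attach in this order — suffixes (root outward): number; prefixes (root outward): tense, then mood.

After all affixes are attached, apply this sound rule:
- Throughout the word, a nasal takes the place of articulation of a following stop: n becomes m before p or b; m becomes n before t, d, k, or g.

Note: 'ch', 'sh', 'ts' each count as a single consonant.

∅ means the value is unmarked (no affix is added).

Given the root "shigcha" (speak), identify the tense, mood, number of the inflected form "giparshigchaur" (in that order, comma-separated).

remote past, imperative, singular

Segment: gip-ar-shigcha-ur.
tense: wi/ar- → remote past.
mood: gip- → imperative.
number: -ur → singular.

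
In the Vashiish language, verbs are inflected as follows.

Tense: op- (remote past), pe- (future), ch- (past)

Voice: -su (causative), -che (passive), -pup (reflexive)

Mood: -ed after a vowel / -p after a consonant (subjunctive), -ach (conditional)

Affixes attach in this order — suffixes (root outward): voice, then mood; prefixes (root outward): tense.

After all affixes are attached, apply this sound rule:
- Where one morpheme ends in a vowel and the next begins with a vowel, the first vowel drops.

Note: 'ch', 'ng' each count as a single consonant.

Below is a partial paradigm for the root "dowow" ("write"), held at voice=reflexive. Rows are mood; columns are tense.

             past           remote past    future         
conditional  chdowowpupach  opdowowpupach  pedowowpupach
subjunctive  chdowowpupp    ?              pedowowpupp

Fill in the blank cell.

Attach voice reflexive -pup → dowowpup.
Attach tense remote past op- → opdowowpup.
Attach mood subjunctive -p (after consonant 'p') → opdowowpupp.
Vowel deletion: no change.

opdowowpupp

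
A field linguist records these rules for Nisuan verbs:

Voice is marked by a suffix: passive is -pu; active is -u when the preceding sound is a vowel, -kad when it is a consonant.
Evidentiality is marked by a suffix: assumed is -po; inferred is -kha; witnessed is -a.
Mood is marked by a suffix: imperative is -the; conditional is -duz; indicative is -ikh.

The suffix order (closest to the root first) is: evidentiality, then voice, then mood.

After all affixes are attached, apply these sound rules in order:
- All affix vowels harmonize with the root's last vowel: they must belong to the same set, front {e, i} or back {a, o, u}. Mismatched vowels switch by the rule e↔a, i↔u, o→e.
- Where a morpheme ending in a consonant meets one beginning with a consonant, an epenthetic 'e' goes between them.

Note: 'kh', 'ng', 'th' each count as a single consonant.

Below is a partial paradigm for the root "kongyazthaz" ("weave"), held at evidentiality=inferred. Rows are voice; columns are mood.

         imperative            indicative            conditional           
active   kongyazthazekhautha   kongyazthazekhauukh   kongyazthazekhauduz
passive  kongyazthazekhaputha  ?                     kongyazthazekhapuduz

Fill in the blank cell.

Attach evidentiality inferred -kha → kongyazthazkha.
Attach voice passive -pu → kongyazthazkhapu.
Attach mood indicative -ikh → kongyazthazkhapuikh.
Apply vowel harmony: kongyazthazkhapuikh → kongyazthazkhapuukh.
Apply epenthesis: kongyazthazkhapuukh → kongyazthazekhapuukh.

kongyazthazekhapuukh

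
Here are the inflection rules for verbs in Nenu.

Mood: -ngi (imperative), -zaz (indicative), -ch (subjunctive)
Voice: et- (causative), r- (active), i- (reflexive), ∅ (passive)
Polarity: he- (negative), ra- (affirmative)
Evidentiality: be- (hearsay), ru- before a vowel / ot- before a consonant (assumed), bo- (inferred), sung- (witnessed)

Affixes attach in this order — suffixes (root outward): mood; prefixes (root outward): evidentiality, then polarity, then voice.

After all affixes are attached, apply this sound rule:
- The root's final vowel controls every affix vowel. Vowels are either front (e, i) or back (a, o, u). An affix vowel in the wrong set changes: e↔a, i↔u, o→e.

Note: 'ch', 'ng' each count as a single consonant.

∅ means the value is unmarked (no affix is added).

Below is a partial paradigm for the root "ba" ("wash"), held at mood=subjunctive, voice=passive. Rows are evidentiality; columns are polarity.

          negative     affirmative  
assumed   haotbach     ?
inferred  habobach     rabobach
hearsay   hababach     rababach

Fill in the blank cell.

raotbach

Attach evidentiality assumed ot- (before consonant 'b') → otba.
Attach mood subjunctive -ch → otbach.
Attach polarity affirmative ra- → raotbach.
voice = passive: zero marking, form stays raotbach.
Vowel harmony: no change.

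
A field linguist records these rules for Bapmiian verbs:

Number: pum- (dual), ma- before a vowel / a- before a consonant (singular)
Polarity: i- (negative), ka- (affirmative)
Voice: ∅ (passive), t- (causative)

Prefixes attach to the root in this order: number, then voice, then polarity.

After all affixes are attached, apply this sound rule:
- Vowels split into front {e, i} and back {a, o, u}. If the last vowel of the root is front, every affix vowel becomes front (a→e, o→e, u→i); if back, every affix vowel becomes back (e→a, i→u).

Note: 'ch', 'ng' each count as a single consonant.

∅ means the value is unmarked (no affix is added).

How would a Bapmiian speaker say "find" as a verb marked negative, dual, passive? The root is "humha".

upumhumha

Attach number dual pum- → pumhumha.
voice = passive: zero marking, form stays pumhumha.
Attach polarity negative i- → ipumhumha.
Apply vowel harmony: ipumhumha → upumhumha.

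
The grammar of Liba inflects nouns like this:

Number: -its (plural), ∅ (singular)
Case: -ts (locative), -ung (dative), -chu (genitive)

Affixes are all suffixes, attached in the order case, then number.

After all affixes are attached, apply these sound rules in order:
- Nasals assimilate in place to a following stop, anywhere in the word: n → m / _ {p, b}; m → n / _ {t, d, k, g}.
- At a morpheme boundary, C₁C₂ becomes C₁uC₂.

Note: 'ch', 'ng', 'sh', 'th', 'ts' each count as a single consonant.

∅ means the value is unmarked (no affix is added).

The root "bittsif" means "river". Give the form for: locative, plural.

Attach case locative -ts → bittsifts.
Attach number plural -its → bittsiftsits.
Nasal assimilation: no change.
Apply epenthesis: bittsiftsits → bittsifutsits.

bittsifutsits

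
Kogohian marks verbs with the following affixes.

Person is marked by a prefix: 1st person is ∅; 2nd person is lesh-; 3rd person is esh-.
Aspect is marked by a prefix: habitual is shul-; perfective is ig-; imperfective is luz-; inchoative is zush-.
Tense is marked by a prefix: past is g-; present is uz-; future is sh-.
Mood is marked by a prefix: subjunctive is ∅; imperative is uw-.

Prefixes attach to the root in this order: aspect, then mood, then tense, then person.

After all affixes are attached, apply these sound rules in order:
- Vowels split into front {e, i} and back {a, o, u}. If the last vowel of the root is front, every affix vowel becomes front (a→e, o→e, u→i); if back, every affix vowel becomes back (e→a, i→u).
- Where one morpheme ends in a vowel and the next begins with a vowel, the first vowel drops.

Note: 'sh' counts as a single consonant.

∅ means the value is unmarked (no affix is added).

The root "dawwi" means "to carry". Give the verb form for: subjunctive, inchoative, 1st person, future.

Attach aspect inchoative zush- → zushdawwi.
mood = subjunctive: zero marking, form stays zushdawwi.
Attach tense future sh- → shzushdawwi.
person = 1st person: zero marking, form stays shzushdawwi.
Apply vowel harmony: shzushdawwi → shzishdawwi.
Vowel deletion: no change.

shzishdawwi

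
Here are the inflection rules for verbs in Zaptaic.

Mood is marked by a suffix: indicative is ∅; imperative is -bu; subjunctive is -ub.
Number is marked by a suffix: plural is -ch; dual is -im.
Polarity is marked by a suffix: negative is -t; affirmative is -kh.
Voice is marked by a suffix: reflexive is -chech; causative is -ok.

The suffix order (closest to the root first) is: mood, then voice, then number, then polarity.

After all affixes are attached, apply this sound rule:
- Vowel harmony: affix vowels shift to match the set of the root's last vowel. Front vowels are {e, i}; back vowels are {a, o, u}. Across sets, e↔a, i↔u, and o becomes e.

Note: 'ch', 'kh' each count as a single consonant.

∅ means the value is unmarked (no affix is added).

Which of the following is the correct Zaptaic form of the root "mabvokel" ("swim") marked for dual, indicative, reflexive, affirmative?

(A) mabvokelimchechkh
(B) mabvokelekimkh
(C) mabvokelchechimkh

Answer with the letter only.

C

mood = indicative: zero marking, form stays mabvokel.
Attach voice reflexive -chech → mabvokelchech.
Attach number dual -im → mabvokelchechim.
Attach polarity affirmative -kh → mabvokelchechimkh.
Vowel harmony: no change.
So the correct form is mabvokelchechimkh, option (C).
(A) mabvokelimchechkh is wrong: it has the affixes in the wrong order.
(B) mabvokelekimkh is wrong: it uses causative instead of reflexive for voice.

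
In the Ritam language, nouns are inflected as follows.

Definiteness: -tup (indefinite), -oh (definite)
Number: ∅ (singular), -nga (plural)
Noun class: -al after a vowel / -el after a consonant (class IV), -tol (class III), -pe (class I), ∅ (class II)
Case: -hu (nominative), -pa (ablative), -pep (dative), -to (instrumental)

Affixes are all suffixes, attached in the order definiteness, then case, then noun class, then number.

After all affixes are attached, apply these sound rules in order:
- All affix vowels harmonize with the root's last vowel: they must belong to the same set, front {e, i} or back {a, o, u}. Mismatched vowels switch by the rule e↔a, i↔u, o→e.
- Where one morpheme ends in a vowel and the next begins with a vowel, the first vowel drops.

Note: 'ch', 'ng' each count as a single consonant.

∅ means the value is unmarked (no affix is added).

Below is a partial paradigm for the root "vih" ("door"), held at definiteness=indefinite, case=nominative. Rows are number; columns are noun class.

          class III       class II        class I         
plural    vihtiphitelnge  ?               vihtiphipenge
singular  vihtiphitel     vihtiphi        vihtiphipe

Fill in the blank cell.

vihtiphinge

Attach definiteness indefinite -tup → vihtup.
Attach case nominative -hu → vihtuphu.
noun class = class II: zero marking, form stays vihtuphu.
Attach number plural -nga → vihtuphunga.
Apply vowel harmony: vihtuphunga → vihtiphinge.
Vowel deletion: no change.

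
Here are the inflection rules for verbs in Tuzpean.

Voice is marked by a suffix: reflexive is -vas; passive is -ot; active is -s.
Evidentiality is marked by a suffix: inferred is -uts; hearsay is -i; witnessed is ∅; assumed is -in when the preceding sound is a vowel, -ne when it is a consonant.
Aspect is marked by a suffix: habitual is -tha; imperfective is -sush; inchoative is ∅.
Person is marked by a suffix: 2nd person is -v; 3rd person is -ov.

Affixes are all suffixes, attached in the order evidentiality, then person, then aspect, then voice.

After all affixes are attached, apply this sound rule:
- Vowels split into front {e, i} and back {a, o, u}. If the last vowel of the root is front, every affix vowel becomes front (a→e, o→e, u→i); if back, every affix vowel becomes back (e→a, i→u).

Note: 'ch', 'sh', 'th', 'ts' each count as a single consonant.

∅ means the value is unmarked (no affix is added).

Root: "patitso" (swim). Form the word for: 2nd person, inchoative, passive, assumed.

patitsounvot

Attach evidentiality assumed -in (after vowel 'o') → patitsoin.
Attach person 2nd person -v → patitsoinv.
aspect = inchoative: zero marking, form stays patitsoinv.
Attach voice passive -ot → patitsoinvot.
Apply vowel harmony: patitsoinvot → patitsounvot.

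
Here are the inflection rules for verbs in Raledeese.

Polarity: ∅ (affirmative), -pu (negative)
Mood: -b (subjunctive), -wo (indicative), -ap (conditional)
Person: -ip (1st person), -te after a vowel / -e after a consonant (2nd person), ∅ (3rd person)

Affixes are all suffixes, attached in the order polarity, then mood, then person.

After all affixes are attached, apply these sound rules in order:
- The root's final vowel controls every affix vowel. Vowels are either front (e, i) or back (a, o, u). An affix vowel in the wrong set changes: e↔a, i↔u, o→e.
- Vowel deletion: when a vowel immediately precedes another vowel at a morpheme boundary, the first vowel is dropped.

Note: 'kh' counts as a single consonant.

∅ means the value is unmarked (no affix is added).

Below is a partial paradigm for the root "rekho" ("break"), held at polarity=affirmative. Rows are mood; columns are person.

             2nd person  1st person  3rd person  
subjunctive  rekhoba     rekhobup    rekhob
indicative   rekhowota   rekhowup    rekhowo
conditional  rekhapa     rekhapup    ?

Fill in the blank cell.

polarity = affirmative: zero marking, form stays rekho.
Attach mood conditional -ap → rekhoap.
person = 3rd person: zero marking, form stays rekhoap.
Vowel harmony: no change.
Apply vowel deletion: rekhoap → rekhap.

rekhap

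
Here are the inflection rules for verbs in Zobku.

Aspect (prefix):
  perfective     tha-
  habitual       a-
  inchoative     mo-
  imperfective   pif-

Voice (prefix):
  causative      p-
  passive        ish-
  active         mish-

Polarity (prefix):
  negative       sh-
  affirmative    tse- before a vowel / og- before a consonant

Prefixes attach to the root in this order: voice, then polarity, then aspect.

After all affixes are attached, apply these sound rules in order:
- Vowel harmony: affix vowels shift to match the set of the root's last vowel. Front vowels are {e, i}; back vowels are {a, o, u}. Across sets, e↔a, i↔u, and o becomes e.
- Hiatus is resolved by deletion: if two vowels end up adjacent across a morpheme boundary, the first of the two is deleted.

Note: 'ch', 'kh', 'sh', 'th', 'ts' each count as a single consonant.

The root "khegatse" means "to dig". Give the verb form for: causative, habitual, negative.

Attach voice causative p- → pkhegatse.
Attach polarity negative sh- → shpkhegatse.
Attach aspect habitual a- → ashpkhegatse.
Apply vowel harmony: ashpkhegatse → eshpkhegatse.
Vowel deletion: no change.

eshpkhegatse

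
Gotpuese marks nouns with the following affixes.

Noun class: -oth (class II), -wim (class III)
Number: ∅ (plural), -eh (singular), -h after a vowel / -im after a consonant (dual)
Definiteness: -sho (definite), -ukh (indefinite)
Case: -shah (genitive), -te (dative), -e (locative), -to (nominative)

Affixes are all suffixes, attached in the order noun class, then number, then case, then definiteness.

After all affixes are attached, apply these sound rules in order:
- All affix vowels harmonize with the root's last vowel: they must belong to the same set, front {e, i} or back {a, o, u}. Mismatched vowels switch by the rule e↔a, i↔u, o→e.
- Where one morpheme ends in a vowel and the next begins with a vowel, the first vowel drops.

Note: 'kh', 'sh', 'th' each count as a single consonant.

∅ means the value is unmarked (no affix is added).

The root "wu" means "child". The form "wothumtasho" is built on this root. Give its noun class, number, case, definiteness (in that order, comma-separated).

class II, dual, dative, definite

Segment: wu-oth-im-te-sho.
noun class: -oth → class II.
number: -h/im → dual.
case: -te → dative.
definiteness: -sho → definite.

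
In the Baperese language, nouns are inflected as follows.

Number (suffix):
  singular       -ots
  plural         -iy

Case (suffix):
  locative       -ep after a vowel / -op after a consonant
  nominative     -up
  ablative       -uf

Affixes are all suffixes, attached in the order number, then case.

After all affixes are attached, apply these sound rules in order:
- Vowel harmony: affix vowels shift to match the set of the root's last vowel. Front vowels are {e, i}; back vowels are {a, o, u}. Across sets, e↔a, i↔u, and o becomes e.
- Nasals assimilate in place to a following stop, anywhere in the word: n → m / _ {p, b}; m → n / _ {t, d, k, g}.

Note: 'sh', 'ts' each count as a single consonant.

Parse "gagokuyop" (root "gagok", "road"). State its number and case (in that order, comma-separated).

plural, locative

Segment: gagok-iy-op.
number: -iy → plural.
case: -ep/op → locative.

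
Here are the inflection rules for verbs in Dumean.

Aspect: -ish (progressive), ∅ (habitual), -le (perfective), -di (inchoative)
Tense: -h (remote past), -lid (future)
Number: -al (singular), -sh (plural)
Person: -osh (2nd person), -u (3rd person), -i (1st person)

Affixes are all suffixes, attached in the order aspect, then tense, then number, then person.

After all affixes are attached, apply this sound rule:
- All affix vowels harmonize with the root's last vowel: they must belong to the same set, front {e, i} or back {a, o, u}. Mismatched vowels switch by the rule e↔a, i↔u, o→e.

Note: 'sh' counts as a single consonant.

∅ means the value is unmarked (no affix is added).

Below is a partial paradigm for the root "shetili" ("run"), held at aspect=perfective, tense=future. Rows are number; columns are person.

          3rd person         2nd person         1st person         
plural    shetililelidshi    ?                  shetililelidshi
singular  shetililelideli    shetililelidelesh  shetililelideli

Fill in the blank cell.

shetililelidshesh

Attach aspect perfective -le → shetilile.
Attach tense future -lid → shetililelid.
Attach number plural -sh → shetililelidsh.
Attach person 2nd person -osh → shetililelidshosh.
Apply vowel harmony: shetililelidshosh → shetililelidshesh.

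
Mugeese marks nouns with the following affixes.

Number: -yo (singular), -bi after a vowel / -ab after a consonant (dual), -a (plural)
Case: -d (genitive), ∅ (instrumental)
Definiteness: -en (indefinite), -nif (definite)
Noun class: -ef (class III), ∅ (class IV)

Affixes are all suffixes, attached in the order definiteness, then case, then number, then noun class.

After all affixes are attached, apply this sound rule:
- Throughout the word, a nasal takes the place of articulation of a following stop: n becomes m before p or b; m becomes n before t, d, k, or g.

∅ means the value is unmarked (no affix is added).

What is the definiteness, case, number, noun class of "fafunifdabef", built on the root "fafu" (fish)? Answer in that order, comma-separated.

definite, genitive, dual, class III

Segment: fafu-nif-d-ab-ef.
definiteness: -nif → definite.
case: -d → genitive.
number: -bi/ab → dual.
noun class: -ef → class III.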